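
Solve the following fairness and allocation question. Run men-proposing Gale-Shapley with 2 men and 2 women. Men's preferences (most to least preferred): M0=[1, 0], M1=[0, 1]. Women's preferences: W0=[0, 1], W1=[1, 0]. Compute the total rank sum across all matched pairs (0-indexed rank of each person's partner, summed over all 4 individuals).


Step 1: Run Gale-Shapley (men propose, women hold best offer):
  M0 proposes to W1; she accepts
  M1 proposes to W0; she accepts
Step 2: Final matching: W0-M1, W1-M0
Step 3: 0-indexed ranks (man's rank of his match, then woman's): 0 + 1 + 0 + 1
Step 4: Total rank sum = 2

2


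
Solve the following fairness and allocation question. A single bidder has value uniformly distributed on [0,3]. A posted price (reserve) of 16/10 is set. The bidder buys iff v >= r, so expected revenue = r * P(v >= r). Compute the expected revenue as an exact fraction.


Step 1: Posted price r = 8/5, value support [0,3]
Step 2: P(v >= r) = (3 - 8/5)/3 = 7/15
Step 3: Expected revenue = r * P(v >= r) = 8/5 * 7/15
Step 4: Revenue = 56/75

56/75


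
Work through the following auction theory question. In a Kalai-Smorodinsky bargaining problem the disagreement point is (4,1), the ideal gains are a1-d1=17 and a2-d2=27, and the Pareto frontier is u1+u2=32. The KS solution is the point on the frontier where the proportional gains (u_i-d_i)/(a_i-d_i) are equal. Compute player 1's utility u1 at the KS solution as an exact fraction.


Step 1: At the KS point, (u1-d1)/r1 = (u2-d2)/r2 = t and u1+u2 = 32
Step 2: u1 = d1 + r1*t and u2 = d2 + r2*t, so (d1 + r1*t) + (d2 + r2*t) = 32
Step 3: t = (32 - 4 - 1)/(17 + 27) = 27/44
Step 4: u1 = d1 + r1*t = 4 + 17 * 27/44 = 635/44
Step 5: (Check: u2 = d2 + r2*t = 773/44; u1+u2 = 635/44 + 773/44 = 32, on the frontier.)

635/44


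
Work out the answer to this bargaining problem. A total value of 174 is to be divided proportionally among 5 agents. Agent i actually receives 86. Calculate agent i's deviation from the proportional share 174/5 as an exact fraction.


Step 1: Proportional share = 174/5
Step 2: Agent's actual allocation = 86
Step 3: Excess = 86 - 174/5 = 256/5

256/5


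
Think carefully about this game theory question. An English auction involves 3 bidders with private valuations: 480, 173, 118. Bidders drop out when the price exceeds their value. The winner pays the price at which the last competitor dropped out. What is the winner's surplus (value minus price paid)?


Step 1: Identify the highest value: 480
Step 2: Identify the second-highest value: 173
Step 3: The final price = second-highest value = 173
Step 4: Surplus = 480 - 173 = 307

307


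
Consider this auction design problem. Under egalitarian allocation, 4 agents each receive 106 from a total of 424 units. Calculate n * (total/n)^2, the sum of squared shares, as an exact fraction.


Step 1: Each agent's share = 424/4 = 106
Step 2: Square of each share = (106)^2 = 11236
Step 3: Sum of squares = 4 * 11236 = 44944

44944


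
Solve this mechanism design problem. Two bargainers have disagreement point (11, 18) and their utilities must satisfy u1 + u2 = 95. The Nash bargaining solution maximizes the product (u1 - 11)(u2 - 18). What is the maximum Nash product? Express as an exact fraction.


Step 1: The Nash solution splits surplus symmetrically above the disagreement point
Step 2: u1 = (total + d1 - d2)/2 = (95 + 11 - 18)/2 = 44
Step 3: u2 = (total - d1 + d2)/2 = (95 - 11 + 18)/2 = 51
Step 4: Nash product = (44 - 11) * (51 - 18)
Step 5: = 33 * 33 = 1089

1089


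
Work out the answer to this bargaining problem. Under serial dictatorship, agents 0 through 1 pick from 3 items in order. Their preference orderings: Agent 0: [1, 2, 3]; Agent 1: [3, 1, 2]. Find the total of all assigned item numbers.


Step 1: Agent 0 picks item 1
Step 2: Agent 1 picks item 3
Step 3: Sum = 1 + 3 = 4

4


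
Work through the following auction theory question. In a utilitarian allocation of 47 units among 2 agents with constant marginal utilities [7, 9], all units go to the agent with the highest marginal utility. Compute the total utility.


Step 1: The marginal utilities are [7, 9]
Step 2: The highest marginal utility is 9
Step 3: All 47 units go to that agent
Step 4: Total utility = 9 * 47 = 423

423


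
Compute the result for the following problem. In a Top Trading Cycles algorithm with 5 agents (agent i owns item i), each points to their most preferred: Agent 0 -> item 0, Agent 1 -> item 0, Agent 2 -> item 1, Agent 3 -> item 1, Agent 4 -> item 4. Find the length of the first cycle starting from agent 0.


Step 1: Trace the pointer graph from agent 0: 0 -> 0
Step 2: A cycle is detected when we revisit agent 0
Step 3: The cycle is: 0 -> 0
Step 4: Cycle length = 1

1


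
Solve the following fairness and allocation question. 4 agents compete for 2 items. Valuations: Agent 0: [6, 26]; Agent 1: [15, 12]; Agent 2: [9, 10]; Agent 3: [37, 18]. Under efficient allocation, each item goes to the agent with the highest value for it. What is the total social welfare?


Step 1: For each item, find the maximum value among all agents.
Step 2: Item 0 -> Agent 3 (value 37)
Step 3: Item 1 -> Agent 0 (value 26)
Step 4: Total welfare = 37 + 26 = 63

63


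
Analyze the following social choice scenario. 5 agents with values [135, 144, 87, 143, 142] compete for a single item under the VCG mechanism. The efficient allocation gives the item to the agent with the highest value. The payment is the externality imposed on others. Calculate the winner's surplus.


Step 1: The winner is the agent with the highest value: agent 1 with value 144
Step 2: Values of other agents: [135, 87, 143, 142]
Step 3: VCG payment = max of others' values = 143
Step 4: Surplus = 144 - 143 = 1

1


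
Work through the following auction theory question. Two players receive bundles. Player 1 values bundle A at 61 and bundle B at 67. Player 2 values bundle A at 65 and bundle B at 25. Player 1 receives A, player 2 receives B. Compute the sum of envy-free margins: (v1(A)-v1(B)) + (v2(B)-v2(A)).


Step 1: Player 1's margin = v1(A) - v1(B) = 61 - 67 = -6
Step 2: Player 2's margin = v2(B) - v2(A) = 25 - 65 = -40
Step 3: Total margin = -6 + -40 = -46

-46


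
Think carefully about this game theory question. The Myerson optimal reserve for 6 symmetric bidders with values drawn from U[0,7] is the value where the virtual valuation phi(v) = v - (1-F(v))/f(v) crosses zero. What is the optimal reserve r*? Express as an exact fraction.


Step 1: For U[0,7], F(v) = v/7 and f(v) = 1/7
Step 2: phi(v) = v - (1 - v/7)/(1/7) = v - (7 - v) = 2v - 7
Step 3: Set phi(r*) = 0: 2r* - 7 = 0
Step 4: r* = 7/2 (the number of bidders n = 6 does not enter)

7/2


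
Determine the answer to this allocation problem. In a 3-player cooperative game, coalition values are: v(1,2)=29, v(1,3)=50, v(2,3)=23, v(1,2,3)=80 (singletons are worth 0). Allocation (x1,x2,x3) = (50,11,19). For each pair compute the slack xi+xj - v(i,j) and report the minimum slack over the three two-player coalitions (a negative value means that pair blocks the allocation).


Step 1: Slack for coalition (1,2): x1+x2 - v12 = 61 - 29 = 32
Step 2: Slack for coalition (1,3): x1+x3 - v13 = 69 - 50 = 19
Step 3: Slack for coalition (2,3): x2+x3 - v23 = 30 - 23 = 7
Step 4: Minimum slack = min(32, 19, 7) = 7, attained by (2,3); no pair can gain by deviating, so the allocation is in the core

7


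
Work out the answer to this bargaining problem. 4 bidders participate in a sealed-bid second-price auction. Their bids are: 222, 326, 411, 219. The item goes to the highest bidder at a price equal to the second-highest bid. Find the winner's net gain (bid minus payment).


Step 1: Sort bids in descending order: 411, 326, 222, 219
Step 2: The winning bid is the highest: 411
Step 3: The payment equals the second-highest bid: 326
Step 4: Surplus = winner's bid - payment = 411 - 326 = 85

85


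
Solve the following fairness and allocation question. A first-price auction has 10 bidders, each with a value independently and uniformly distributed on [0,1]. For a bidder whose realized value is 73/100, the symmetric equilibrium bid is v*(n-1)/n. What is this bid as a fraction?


Step 1: The symmetric BNE bidding function is b(v) = v * (n-1) / n
Step 2: Substitute v = 73/100 and n = 10
Step 3: b = 73/100 * 9/10
Step 4: b = 657/1000

657/1000


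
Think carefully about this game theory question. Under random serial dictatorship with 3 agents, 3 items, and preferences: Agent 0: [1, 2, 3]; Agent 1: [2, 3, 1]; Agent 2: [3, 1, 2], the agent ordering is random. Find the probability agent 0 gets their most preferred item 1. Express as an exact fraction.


Step 1: Agent 0 wants item 1
Step 2: There are 6 possible orderings of agents
Step 3: In 6 orderings, agent 0 gets item 1
Step 4: Probability = 6/6 = 1

1


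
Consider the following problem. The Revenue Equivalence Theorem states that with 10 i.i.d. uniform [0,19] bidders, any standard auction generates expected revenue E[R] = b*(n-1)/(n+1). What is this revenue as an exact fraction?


Step 1: By Revenue Equivalence, expected revenue = b*(n-1)/(n+1)
Step 2: Substituting n = 10, b = 19
Step 3: Revenue = 19*(10-1)/(10+1) = 19*9/11
Step 4: Revenue = 171/11

171/11


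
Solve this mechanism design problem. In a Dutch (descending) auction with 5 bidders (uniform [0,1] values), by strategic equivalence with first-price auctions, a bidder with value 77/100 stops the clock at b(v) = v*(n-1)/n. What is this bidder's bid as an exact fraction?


Step 1: Dutch auctions are strategically equivalent to first-price auctions
Step 2: The equilibrium bid is b(v) = v*(n-1)/n
Step 3: b = 77/100 * 4/5
Step 4: b = 77/125

77/125


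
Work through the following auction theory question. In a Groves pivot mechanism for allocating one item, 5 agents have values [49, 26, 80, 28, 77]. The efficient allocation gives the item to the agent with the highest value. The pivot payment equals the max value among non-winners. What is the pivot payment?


Step 1: The efficient winner is agent 2 with value 80
Step 2: Other agents' values: [49, 26, 28, 77]
Step 3: Pivot payment = max(others) = 77
Step 4: The winner pays 77

77


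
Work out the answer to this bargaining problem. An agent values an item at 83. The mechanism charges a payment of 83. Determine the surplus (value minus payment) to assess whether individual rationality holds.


Step 1: Surplus = value - payment = 83 - 83 = 0
Step 2: IR is satisfied (surplus >= 0)

0


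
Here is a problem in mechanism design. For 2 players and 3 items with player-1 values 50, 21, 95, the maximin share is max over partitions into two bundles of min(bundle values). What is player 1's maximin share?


Step 1: Item values = 50, 21, 95
Step 2: Enumerate all 2-bundle partitions and take the smaller bundle:
  Partition 1: {50} vs {21,95} -> bundles 50, 116; min = 50
  Partition 2: {21} vs {50,95} -> bundles 21, 145; min = 21
  Partition 3: {95} vs {50,21} -> bundles 95, 71; min = 71
Step 3: MMS = max(50, 21, 71) = 71

71


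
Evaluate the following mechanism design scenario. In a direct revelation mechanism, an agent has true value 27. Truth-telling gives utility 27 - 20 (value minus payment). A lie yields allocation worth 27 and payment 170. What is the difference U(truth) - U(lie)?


Step 1: U(truth) = value - payment = 27 - 20 = 7
Step 2: U(lie) = allocation - payment = 27 - 170 = -143
Step 3: IC gap = 7 - (-143) = 150

150


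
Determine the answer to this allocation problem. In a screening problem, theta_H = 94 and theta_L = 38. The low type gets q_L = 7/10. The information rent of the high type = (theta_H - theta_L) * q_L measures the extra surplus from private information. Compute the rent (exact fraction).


Step 1: theta_H - theta_L = 94 - 38 = 56
Step 2: Information rent = (theta_H - theta_L) * q_L
Step 3: = 56 * 7/10
Step 4: = 196/5

196/5


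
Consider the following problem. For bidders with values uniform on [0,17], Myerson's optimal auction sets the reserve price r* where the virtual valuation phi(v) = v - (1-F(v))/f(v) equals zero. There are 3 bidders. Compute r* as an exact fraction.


Step 1: For U[0,17], F(v) = v/17 and f(v) = 1/17
Step 2: phi(v) = v - (1 - v/17)/(1/17) = v - (17 - v) = 2v - 17
Step 3: Set phi(r*) = 0: 2r* - 17 = 0
Step 4: r* = 17/2 (the number of bidders n = 3 does not enter)

17/2


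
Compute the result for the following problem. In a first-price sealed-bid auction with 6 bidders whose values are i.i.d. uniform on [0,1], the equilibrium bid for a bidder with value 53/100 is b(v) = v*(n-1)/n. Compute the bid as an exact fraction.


Step 1: The symmetric BNE bidding function is b(v) = v * (n-1) / n
Step 2: Substitute v = 53/100 and n = 6
Step 3: b = 53/100 * 5/6
Step 4: b = 53/120

53/120


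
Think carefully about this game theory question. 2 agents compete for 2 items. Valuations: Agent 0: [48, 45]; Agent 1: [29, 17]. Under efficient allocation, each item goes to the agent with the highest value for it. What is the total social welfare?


Step 1: For each item, find the maximum value among all agents.
Step 2: Item 0 -> Agent 0 (value 48)
Step 3: Item 1 -> Agent 0 (value 45)
Step 4: Total welfare = 48 + 45 = 93

93


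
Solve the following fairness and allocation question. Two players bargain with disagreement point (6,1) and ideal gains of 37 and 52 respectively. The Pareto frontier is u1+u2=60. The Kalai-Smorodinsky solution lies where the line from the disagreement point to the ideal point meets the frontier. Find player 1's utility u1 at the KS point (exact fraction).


Step 1: At the KS point, (u1-d1)/r1 = (u2-d2)/r2 = t and u1+u2 = 60
Step 2: u1 = d1 + r1*t and u2 = d2 + r2*t, so (d1 + r1*t) + (d2 + r2*t) = 60
Step 3: t = (60 - 6 - 1)/(37 + 52) = 53/89
Step 4: u1 = d1 + r1*t = 6 + 37 * 53/89 = 2495/89
Step 5: (Check: u2 = d2 + r2*t = 2845/89; u1+u2 = 2495/89 + 2845/89 = 60, on the frontier.)

2495/89


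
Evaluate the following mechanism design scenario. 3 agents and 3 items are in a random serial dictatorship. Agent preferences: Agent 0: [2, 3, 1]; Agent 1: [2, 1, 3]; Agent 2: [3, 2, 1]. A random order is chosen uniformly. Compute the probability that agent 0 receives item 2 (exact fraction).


Step 1: Agent 0 wants item 2
Step 2: There are 6 possible orderings of agents
Step 3: In 3 orderings, agent 0 gets item 2
Step 4: Probability = 3/6 = 1/2

1/2


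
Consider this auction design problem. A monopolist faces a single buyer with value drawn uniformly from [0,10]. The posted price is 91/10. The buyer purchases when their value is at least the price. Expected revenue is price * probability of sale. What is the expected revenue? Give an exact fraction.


Step 1: Posted price r = 91/10, value support [0,10]
Step 2: P(v >= r) = (10 - 91/10)/10 = 9/100
Step 3: Expected revenue = r * P(v >= r) = 91/10 * 9/100
Step 4: Revenue = 819/1000

819/1000


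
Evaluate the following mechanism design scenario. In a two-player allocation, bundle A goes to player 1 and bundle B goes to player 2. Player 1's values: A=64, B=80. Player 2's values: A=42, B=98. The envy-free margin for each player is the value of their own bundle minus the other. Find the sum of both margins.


Step 1: Player 1's margin = v1(A) - v1(B) = 64 - 80 = -16
Step 2: Player 2's margin = v2(B) - v2(A) = 98 - 42 = 56
Step 3: Total margin = -16 + 56 = 40

40


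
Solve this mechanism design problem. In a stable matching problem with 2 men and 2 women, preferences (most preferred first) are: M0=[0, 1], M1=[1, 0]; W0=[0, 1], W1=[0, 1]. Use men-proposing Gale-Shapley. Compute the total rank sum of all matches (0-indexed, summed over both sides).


Step 1: Run Gale-Shapley (men propose, women hold best offer):
  M0 proposes to W0; she accepts
  M1 proposes to W1; she accepts
Step 2: Final matching: W0-M0, W1-M1
Step 3: 0-indexed ranks (man's rank of his match, then woman's): 0 + 0 + 0 + 1
Step 4: Total rank sum = 1

1


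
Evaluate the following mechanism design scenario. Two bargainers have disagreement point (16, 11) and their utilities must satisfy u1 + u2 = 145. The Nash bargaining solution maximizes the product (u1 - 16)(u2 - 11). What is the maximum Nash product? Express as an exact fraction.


Step 1: The Nash solution splits surplus symmetrically above the disagreement point
Step 2: u1 = (total + d1 - d2)/2 = (145 + 16 - 11)/2 = 75
Step 3: u2 = (total - d1 + d2)/2 = (145 - 16 + 11)/2 = 70
Step 4: Nash product = (75 - 16) * (70 - 11)
Step 5: = 59 * 59 = 3481

3481


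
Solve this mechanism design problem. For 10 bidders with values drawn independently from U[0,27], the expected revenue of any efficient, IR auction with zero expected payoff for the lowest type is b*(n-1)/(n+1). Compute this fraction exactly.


Step 1: By Revenue Equivalence, expected revenue = b*(n-1)/(n+1)
Step 2: Substituting n = 10, b = 27
Step 3: Revenue = 27*(10-1)/(10+1) = 27*9/11
Step 4: Revenue = 243/11

243/11


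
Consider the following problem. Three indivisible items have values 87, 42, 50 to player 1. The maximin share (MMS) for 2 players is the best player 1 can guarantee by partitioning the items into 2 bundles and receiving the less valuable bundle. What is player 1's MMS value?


Step 1: Item values = 87, 42, 50
Step 2: Enumerate all 2-bundle partitions and take the smaller bundle:
  Partition 1: {87} vs {42,50} -> bundles 87, 92; min = 87
  Partition 2: {42} vs {87,50} -> bundles 42, 137; min = 42
  Partition 3: {50} vs {87,42} -> bundles 50, 129; min = 50
Step 3: MMS = max(87, 42, 50) = 87

87


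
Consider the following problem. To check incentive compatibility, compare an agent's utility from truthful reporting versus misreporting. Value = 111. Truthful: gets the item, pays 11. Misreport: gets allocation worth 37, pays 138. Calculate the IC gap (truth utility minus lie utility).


Step 1: U(truth) = value - payment = 111 - 11 = 100
Step 2: U(lie) = allocation - payment = 37 - 138 = -101
Step 3: IC gap = 100 - (-101) = 201

201


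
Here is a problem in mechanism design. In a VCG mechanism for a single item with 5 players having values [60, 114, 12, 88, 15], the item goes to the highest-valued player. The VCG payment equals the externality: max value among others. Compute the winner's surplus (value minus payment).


Step 1: The winner is the agent with the highest value: agent 1 with value 114
Step 2: Values of other agents: [60, 12, 88, 15]
Step 3: VCG payment = max of others' values = 88
Step 4: Surplus = 114 - 88 = 26

26


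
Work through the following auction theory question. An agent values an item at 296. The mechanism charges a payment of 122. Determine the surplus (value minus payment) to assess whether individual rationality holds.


Step 1: Surplus = value - payment = 296 - 122 = 174
Step 2: IR is satisfied (surplus >= 0)

174


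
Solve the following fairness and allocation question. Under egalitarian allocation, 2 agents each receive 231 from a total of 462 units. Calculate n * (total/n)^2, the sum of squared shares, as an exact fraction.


Step 1: Each agent's share = 462/2 = 231
Step 2: Square of each share = (231)^2 = 53361
Step 3: Sum of squares = 2 * 53361 = 106722

106722


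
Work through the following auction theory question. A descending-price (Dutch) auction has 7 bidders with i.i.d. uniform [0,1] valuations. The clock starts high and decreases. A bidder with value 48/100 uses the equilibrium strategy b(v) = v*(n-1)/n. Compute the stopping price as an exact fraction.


Step 1: Dutch auctions are strategically equivalent to first-price auctions
Step 2: The equilibrium bid is b(v) = v*(n-1)/n
Step 3: b = 12/25 * 6/7
Step 4: b = 72/175

72/175


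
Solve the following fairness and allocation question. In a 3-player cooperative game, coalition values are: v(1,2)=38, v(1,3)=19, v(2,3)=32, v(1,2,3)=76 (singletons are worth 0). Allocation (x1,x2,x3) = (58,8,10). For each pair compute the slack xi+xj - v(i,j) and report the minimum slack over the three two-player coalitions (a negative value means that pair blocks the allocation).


Step 1: Slack for coalition (1,2): x1+x2 - v12 = 66 - 38 = 28
Step 2: Slack for coalition (1,3): x1+x3 - v13 = 68 - 19 = 49
Step 3: Slack for coalition (2,3): x2+x3 - v23 = 18 - 32 = -14
Step 4: Minimum slack = min(28, 49, -14) = -14, attained by (2,3); coalition (2,3) can block (slack < 0), so the allocation is not in the core

-14


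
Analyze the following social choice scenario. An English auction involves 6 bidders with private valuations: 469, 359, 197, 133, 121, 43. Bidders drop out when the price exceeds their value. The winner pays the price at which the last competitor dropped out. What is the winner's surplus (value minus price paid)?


Step 1: Identify the highest value: 469
Step 2: Identify the second-highest value: 359
Step 3: The final price = second-highest value = 359
Step 4: Surplus = 469 - 359 = 110

110


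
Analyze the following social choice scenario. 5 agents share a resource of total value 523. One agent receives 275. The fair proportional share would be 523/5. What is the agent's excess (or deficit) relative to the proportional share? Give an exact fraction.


Step 1: Proportional share = 523/5
Step 2: Agent's actual allocation = 275
Step 3: Excess = 275 - 523/5 = 852/5

852/5


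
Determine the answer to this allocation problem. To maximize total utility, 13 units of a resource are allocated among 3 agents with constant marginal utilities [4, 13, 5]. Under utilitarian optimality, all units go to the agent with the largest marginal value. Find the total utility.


Step 1: The marginal utilities are [4, 13, 5]
Step 2: The highest marginal utility is 13
Step 3: All 13 units go to that agent
Step 4: Total utility = 13 * 13 = 169

169


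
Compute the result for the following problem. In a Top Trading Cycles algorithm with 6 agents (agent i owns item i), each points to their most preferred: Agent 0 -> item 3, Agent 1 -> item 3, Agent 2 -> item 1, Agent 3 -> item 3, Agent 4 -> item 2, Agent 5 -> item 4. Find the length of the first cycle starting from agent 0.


Step 1: Trace the pointer graph from agent 0: 0 -> 3 -> 3
Step 2: A cycle is detected when we revisit agent 3
Step 3: The cycle is: 3 -> 3
Step 4: Cycle length = 1

1


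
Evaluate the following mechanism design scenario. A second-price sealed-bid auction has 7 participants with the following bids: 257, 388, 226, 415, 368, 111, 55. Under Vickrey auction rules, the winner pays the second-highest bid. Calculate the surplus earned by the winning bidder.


Step 1: Sort bids in descending order: 415, 388, 368, 257, 226, 111, 55
Step 2: The winning bid is the highest: 415
Step 3: The payment equals the second-highest bid: 388
Step 4: Surplus = winner's bid - payment = 415 - 388 = 27

27


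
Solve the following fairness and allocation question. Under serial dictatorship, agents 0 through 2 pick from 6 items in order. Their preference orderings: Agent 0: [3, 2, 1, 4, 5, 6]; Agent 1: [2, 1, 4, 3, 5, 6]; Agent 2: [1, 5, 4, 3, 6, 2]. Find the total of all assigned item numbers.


Step 1: Agent 0 picks item 3
Step 2: Agent 1 picks item 2
Step 3: Agent 2 picks item 1
Step 4: Sum = 3 + 2 + 1 = 6

6


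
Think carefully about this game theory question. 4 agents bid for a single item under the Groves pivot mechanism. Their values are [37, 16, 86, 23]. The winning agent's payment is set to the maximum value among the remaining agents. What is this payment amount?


Step 1: The efficient winner is agent 2 with value 86
Step 2: Other agents' values: [37, 16, 23]
Step 3: Pivot payment = max(others) = 37
Step 4: The winner pays 37

37


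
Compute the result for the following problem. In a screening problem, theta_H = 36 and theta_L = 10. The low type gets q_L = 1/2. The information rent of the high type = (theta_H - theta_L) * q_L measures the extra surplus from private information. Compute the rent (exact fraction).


Step 1: theta_H - theta_L = 36 - 10 = 26
Step 2: Information rent = (theta_H - theta_L) * q_L
Step 3: = 26 * 1/2
Step 4: = 13

13


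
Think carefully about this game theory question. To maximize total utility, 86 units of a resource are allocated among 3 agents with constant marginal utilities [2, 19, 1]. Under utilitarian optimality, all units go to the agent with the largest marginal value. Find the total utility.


Step 1: The marginal utilities are [2, 19, 1]
Step 2: The highest marginal utility is 19
Step 3: All 86 units go to that agent
Step 4: Total utility = 19 * 86 = 1634

1634


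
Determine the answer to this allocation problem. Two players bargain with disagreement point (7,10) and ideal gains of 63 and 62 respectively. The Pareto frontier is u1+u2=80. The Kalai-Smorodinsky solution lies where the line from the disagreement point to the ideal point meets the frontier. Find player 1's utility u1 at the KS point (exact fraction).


Step 1: At the KS point, (u1-d1)/r1 = (u2-d2)/r2 = t and u1+u2 = 80
Step 2: u1 = d1 + r1*t and u2 = d2 + r2*t, so (d1 + r1*t) + (d2 + r2*t) = 80
Step 3: t = (80 - 7 - 10)/(63 + 62) = 63/125
Step 4: u1 = d1 + r1*t = 7 + 63 * 63/125 = 4844/125
Step 5: (Check: u2 = d2 + r2*t = 5156/125; u1+u2 = 4844/125 + 5156/125 = 80, on the frontier.)

4844/125


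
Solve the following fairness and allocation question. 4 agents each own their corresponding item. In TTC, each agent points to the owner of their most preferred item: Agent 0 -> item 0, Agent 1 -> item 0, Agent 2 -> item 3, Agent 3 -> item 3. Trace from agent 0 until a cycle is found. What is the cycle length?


Step 1: Trace the pointer graph from agent 0: 0 -> 0
Step 2: A cycle is detected when we revisit agent 0
Step 3: The cycle is: 0 -> 0
Step 4: Cycle length = 1

1


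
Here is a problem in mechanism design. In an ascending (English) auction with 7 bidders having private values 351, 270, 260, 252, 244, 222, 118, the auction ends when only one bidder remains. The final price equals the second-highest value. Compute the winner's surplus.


Step 1: Identify the highest value: 351
Step 2: Identify the second-highest value: 270
Step 3: The final price = second-highest value = 270
Step 4: Surplus = 351 - 270 = 81

81


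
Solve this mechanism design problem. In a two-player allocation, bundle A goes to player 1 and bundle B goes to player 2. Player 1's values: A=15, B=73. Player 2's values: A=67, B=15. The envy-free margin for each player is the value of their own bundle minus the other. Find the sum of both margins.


Step 1: Player 1's margin = v1(A) - v1(B) = 15 - 73 = -58
Step 2: Player 2's margin = v2(B) - v2(A) = 15 - 67 = -52
Step 3: Total margin = -58 + -52 = -110

-110


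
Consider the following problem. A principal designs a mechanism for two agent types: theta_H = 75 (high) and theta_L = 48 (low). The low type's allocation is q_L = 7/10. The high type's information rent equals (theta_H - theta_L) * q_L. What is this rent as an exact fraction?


Step 1: theta_H - theta_L = 75 - 48 = 27
Step 2: Information rent = (theta_H - theta_L) * q_L
Step 3: = 27 * 7/10
Step 4: = 189/10

189/10


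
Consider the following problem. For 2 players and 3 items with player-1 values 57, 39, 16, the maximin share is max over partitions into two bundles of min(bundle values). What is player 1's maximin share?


Step 1: Item values = 57, 39, 16
Step 2: Enumerate all 2-bundle partitions and take the smaller bundle:
  Partition 1: {57} vs {39,16} -> bundles 57, 55; min = 55
  Partition 2: {39} vs {57,16} -> bundles 39, 73; min = 39
  Partition 3: {16} vs {57,39} -> bundles 16, 96; min = 16
Step 3: MMS = max(55, 39, 16) = 55

55


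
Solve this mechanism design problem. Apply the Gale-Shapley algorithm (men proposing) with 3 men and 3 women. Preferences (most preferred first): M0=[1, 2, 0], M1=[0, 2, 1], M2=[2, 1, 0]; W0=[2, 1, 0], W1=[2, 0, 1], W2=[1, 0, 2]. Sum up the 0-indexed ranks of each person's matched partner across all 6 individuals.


Step 1: Run Gale-Shapley (men propose, women hold best offer):
  M0 proposes to W1; she accepts
  M1 proposes to W0; she accepts
  M2 proposes to W2; she accepts
Step 2: Final matching: W0-M1, W1-M0, W2-M2
Step 3: 0-indexed ranks (man's rank of his match, then woman's): 0 + 1 + 0 + 1 + 0 + 2
Step 4: Total rank sum = 4

4


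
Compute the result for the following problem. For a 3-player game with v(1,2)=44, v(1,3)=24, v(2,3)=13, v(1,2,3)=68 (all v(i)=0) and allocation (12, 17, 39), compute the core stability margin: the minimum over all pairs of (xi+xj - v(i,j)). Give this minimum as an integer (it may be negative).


Step 1: Slack for coalition (1,2): x1+x2 - v12 = 29 - 44 = -15
Step 2: Slack for coalition (1,3): x1+x3 - v13 = 51 - 24 = 27
Step 3: Slack for coalition (2,3): x2+x3 - v23 = 56 - 13 = 43
Step 4: Minimum slack = min(-15, 27, 43) = -15, attained by (1,2); coalition (1,2) can block (slack < 0), so the allocation is not in the core

-15


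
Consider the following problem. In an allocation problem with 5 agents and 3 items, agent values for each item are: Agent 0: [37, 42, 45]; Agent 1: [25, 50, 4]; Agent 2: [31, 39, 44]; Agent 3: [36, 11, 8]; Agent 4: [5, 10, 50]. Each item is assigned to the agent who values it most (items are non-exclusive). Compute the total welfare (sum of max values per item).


Step 1: For each item, find the maximum value among all agents.
Step 2: Item 0 -> Agent 0 (value 37)
Step 3: Item 1 -> Agent 1 (value 50)
Step 4: Item 2 -> Agent 4 (value 50)
Step 5: Total welfare = 37 + 50 + 50 = 137

137


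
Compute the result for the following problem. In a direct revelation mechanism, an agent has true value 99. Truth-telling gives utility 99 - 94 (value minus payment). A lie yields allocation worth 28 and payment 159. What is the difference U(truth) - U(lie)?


Step 1: U(truth) = value - payment = 99 - 94 = 5
Step 2: U(lie) = allocation - payment = 28 - 159 = -131
Step 3: IC gap = 5 - (-131) = 136

136


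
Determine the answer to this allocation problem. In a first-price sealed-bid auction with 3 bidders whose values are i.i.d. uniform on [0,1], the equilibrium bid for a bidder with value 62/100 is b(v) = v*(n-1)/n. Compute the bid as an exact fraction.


Step 1: The symmetric BNE bidding function is b(v) = v * (n-1) / n
Step 2: Substitute v = 31/50 and n = 3
Step 3: b = 31/50 * 2/3
Step 4: b = 31/75

31/75


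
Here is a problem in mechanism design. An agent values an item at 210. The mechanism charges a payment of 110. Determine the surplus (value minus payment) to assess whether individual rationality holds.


Step 1: Surplus = value - payment = 210 - 110 = 100
Step 2: IR is satisfied (surplus >= 0)

100


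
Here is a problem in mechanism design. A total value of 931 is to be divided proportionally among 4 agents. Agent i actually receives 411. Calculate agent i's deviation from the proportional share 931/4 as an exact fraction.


Step 1: Proportional share = 931/4
Step 2: Agent's actual allocation = 411
Step 3: Excess = 411 - 931/4 = 713/4

713/4


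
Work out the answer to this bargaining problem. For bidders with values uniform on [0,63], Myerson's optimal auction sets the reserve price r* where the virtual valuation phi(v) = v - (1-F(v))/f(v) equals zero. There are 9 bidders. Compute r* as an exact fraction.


Step 1: For U[0,63], F(v) = v/63 and f(v) = 1/63
Step 2: phi(v) = v - (1 - v/63)/(1/63) = v - (63 - v) = 2v - 63
Step 3: Set phi(r*) = 0: 2r* - 63 = 0
Step 4: r* = 63/2 (the number of bidders n = 9 does not enter)

63/2


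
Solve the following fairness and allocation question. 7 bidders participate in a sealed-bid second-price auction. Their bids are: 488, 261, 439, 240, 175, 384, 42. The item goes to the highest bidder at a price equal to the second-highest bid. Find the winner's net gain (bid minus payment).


Step 1: Sort bids in descending order: 488, 439, 384, 261, 240, 175, 42
Step 2: The winning bid is the highest: 488
Step 3: The payment equals the second-highest bid: 439
Step 4: Surplus = winner's bid - payment = 488 - 439 = 49

49


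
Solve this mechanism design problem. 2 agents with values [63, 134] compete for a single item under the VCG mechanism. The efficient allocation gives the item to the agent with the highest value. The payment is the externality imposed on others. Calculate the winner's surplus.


Step 1: The winner is the agent with the highest value: agent 1 with value 134
Step 2: Values of other agents: [63]
Step 3: VCG payment = max of others' values = 63
Step 4: Surplus = 134 - 63 = 71

71


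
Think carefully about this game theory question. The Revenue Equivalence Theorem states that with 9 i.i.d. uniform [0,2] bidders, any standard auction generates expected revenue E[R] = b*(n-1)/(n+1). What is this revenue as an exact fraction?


Step 1: By Revenue Equivalence, expected revenue = b*(n-1)/(n+1)
Step 2: Substituting n = 9, b = 2
Step 3: Revenue = 2*(9-1)/(9+1) = 2*8/10
Step 4: Revenue = 16/10 = 8/5

8/5


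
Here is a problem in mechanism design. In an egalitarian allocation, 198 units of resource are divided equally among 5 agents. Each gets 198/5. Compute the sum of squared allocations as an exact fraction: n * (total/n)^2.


Step 1: Each agent's share = 198/5
Step 2: Square of each share = (198/5)^2 = 39204/25
Step 3: Sum of squares = 5 * 39204/25 = 39204/5

39204/5


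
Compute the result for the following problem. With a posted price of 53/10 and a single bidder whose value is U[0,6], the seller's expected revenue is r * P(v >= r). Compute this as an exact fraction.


Step 1: Posted price r = 53/10, value support [0,6]
Step 2: P(v >= r) = (6 - 53/10)/6 = 7/60
Step 3: Expected revenue = r * P(v >= r) = 53/10 * 7/60
Step 4: Revenue = 371/600

371/600


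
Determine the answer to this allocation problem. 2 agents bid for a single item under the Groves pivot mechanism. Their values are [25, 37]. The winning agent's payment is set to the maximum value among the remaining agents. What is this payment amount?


Step 1: The efficient winner is agent 1 with value 37
Step 2: Other agents' values: [25]
Step 3: Pivot payment = max(others) = 25
Step 4: The winner pays 25

25


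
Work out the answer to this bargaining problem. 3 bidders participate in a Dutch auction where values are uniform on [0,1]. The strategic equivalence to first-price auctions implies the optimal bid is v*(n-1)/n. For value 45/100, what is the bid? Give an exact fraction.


Step 1: Dutch auctions are strategically equivalent to first-price auctions
Step 2: The equilibrium bid is b(v) = v*(n-1)/n
Step 3: b = 9/20 * 2/3
Step 4: b = 3/10

3/10


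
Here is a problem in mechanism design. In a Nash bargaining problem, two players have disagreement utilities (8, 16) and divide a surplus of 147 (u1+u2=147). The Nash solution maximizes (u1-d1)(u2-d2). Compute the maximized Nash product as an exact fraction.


Step 1: The Nash solution splits surplus symmetrically above the disagreement point
Step 2: u1 = (total + d1 - d2)/2 = (147 + 8 - 16)/2 = 139/2
Step 3: u2 = (total - d1 + d2)/2 = (147 - 8 + 16)/2 = 155/2
Step 4: Nash product = (139/2 - 8) * (155/2 - 16)
Step 5: = 123/2 * 123/2 = 15129/4

15129/4


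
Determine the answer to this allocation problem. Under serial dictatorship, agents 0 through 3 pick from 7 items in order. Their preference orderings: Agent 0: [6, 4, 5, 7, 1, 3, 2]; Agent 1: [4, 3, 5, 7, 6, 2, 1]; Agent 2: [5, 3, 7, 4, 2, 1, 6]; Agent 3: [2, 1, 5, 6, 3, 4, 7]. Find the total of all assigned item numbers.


Step 1: Agent 0 picks item 6
Step 2: Agent 1 picks item 4
Step 3: Agent 2 picks item 5
Step 4: Agent 3 picks item 2
Step 5: Sum = 6 + 4 + 5 + 2 = 17

17


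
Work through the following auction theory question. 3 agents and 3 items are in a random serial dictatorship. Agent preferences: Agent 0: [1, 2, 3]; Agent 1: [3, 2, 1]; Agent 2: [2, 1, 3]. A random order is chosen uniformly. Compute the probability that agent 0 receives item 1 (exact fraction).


Step 1: Agent 0 wants item 1
Step 2: There are 6 possible orderings of agents
Step 3: In 6 orderings, agent 0 gets item 1
Step 4: Probability = 6/6 = 1

1


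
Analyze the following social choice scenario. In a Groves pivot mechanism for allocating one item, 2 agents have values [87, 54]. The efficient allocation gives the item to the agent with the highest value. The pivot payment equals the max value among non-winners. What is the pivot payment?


Step 1: The efficient winner is agent 0 with value 87
Step 2: Other agents' values: [54]
Step 3: Pivot payment = max(others) = 54
Step 4: The winner pays 54

54


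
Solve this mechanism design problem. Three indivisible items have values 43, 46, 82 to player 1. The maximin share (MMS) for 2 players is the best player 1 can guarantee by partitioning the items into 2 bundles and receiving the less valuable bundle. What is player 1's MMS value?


Step 1: Item values = 43, 46, 82
Step 2: Enumerate all 2-bundle partitions and take the smaller bundle:
  Partition 1: {43} vs {46,82} -> bundles 43, 128; min = 43
  Partition 2: {46} vs {43,82} -> bundles 46, 125; min = 46
  Partition 3: {82} vs {43,46} -> bundles 82, 89; min = 82
Step 3: MMS = max(43, 46, 82) = 82

82


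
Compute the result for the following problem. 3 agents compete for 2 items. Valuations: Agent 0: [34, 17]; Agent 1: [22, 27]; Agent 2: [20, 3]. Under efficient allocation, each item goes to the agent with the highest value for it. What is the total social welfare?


Step 1: For each item, find the maximum value among all agents.
Step 2: Item 0 -> Agent 0 (value 34)
Step 3: Item 1 -> Agent 1 (value 27)
Step 4: Total welfare = 34 + 27 = 61

61


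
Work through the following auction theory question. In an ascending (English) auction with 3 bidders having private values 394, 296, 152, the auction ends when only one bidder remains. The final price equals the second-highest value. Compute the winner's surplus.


Step 1: Identify the highest value: 394
Step 2: Identify the second-highest value: 296
Step 3: The final price = second-highest value = 296
Step 4: Surplus = 394 - 296 = 98

98


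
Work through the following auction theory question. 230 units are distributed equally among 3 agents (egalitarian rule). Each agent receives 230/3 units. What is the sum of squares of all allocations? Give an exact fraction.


Step 1: Each agent's share = 230/3
Step 2: Square of each share = (230/3)^2 = 52900/9
Step 3: Sum of squares = 3 * 52900/9 = 52900/3

52900/3


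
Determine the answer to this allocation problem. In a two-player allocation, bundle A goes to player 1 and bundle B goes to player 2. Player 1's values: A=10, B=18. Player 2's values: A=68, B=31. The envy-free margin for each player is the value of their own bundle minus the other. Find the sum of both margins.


Step 1: Player 1's margin = v1(A) - v1(B) = 10 - 18 = -8
Step 2: Player 2's margin = v2(B) - v2(A) = 31 - 68 = -37
Step 3: Total margin = -8 + -37 = -45

-45


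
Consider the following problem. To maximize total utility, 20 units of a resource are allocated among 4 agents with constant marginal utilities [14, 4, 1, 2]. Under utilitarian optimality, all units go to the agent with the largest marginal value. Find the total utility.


Step 1: The marginal utilities are [14, 4, 1, 2]
Step 2: The highest marginal utility is 14
Step 3: All 20 units go to that agent
Step 4: Total utility = 14 * 20 = 280

280


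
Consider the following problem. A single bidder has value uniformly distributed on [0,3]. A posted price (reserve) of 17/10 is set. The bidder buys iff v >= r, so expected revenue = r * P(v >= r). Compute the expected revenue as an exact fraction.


Step 1: Posted price r = 17/10, value support [0,3]
Step 2: P(v >= r) = (3 - 17/10)/3 = 13/30
Step 3: Expected revenue = r * P(v >= r) = 17/10 * 13/30
Step 4: Revenue = 221/300

221/300


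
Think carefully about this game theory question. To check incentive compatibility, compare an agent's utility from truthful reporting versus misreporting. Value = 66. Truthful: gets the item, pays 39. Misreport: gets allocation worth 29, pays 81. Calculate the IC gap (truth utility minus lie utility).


Step 1: U(truth) = value - payment = 66 - 39 = 27
Step 2: U(lie) = allocation - payment = 29 - 81 = -52
Step 3: IC gap = 27 - (-52) = 79

79
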